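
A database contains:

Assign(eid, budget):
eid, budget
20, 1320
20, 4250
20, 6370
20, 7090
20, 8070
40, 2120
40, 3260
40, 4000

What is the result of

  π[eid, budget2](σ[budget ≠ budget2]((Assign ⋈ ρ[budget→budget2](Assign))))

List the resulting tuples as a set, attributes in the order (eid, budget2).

ρ[budget→budget2]: schema becomes (eid, budget2); tuples unchanged.
Assign ⋈ ρ[budget→budget2](Assign) (natural join on eid): {(20, 1320, 1320), (20, 1320, 4250), (20, 1320, 6370), (20, 1320, 7090), (20, 1320, 8070), (20, 4250, 1320), (20, 4250, 4250), (20, 4250, 6370), (20, 4250, 7090), (20, 4250, 8070), (20, 6370, 1320), (20, 6370, 4250), (20, 6370, 6370), (20, 6370, 7090), (20, 6370, 8070), (20, 7090, 1320), (20, 7090, 4250), (20, 7090, 6370), (20, 7090, 7090), (20, 7090, 8070), (20, 8070, 1320), (20, 8070, 4250), (20, 8070, 6370), (20, 8070, 7090), (20, 8070, 8070), (40, 2120, 2120), (40, 2120, 3260), (40, 2120, 4000), (40, 3260, 2120), (40, 3260, 3260), (40, 3260, 4000), (40, 4000, 2120), (40, 4000, 3260), (40, 4000, 4000)}
Selection budget ≠ budget2: {(20, 1320, 4250), (20, 1320, 6370), (20, 1320, 7090), (20, 1320, 8070), (20, 4250, 1320), (20, 4250, 6370), (20, 4250, 7090), (20, 4250, 8070), (20, 6370, 1320), (20, 6370, 4250), (20, 6370, 7090), (20, 6370, 8070), (20, 7090, 1320), (20, 7090, 4250), (20, 7090, 6370), (20, 7090, 8070), (20, 8070, 1320), (20, 8070, 4250), (20, 8070, 6370), (20, 8070, 7090), (40, 2120, 3260), (40, 2120, 4000), (40, 3260, 2120), (40, 3260, 4000), (40, 4000, 2120), (40, 4000, 3260)}
π[eid, budget2]: project onto (eid, budget2) (18 duplicate(s) eliminated) → {(20, 1320), (20, 4250), (20, 6370), (20, 7090), (20, 8070), (40, 2120), (40, 3260), (40, 4000)}

{(20, 1320), (20, 4250), (20, 6370), (20, 7090), (20, 8070), (40, 2120), (40, 3260), (40, 4000)}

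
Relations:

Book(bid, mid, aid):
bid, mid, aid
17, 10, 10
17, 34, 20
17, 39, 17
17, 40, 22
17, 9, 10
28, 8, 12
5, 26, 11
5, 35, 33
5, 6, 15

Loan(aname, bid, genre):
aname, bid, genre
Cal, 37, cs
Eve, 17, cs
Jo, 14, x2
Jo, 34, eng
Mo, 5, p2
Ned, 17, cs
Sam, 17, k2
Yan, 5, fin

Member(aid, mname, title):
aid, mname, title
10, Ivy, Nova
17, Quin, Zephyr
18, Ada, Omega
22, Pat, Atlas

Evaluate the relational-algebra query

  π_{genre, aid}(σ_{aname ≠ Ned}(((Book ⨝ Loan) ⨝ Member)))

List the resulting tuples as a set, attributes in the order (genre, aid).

{(cs, 10), (cs, 17), (cs, 22), (k2, 10), (k2, 17), (k2, 22)}

Book ⋈ Loan (natural join on bid): {(17, 10, 10, Eve, cs), (17, 10, 10, Ned, cs), (17, 10, 10, Sam, k2), (17, 34, 20, Eve, cs), (17, 34, 20, Ned, cs), (17, 34, 20, Sam, k2), (17, 39, 17, Eve, cs), (17, 39, 17, Ned, cs), (17, 39, 17, Sam, k2), (17, 40, 22, Eve, cs), (17, 40, 22, Ned, cs), (17, 40, 22, Sam, k2), (17, 9, 10, Eve, cs), (17, 9, 10, Ned, cs), (17, 9, 10, Sam, k2), (5, 26, 11, Mo, p2), (5, 26, 11, Yan, fin), (5, 35, 33, Mo, p2), (5, 35, 33, Yan, fin), (5, 6, 15, Mo, p2), (5, 6, 15, Yan, fin)}
(Book ⨝ Loan) ⋈ Member (natural join on aid): {(17, 10, 10, Eve, cs, Ivy, Nova), (17, 10, 10, Ned, cs, Ivy, Nova), (17, 10, 10, Sam, k2, Ivy, Nova), (17, 39, 17, Eve, cs, Quin, Zephyr), (17, 39, 17, Ned, cs, Quin, Zephyr), (17, 39, 17, Sam, k2, Quin, Zephyr), (17, 40, 22, Eve, cs, Pat, Atlas), (17, 40, 22, Ned, cs, Pat, Atlas), (17, 40, 22, Sam, k2, Pat, Atlas), (17, 9, 10, Eve, cs, Ivy, Nova), (17, 9, 10, Ned, cs, Ivy, Nova), (17, 9, 10, Sam, k2, Ivy, Nova)}
Apply σ_{aname ≠ Ned}; surviving tuples: {(17, 10, 10, Eve, cs, Ivy, Nova), (17, 10, 10, Sam, k2, Ivy, Nova), (17, 39, 17, Eve, cs, Quin, Zephyr), (17, 39, 17, Sam, k2, Quin, Zephyr), (17, 40, 22, Eve, cs, Pat, Atlas), (17, 40, 22, Sam, k2, Pat, Atlas), (17, 9, 10, Eve, cs, Ivy, Nova), (17, 9, 10, Sam, k2, Ivy, Nova)}
Projecting to genre, aid (2 duplicate(s) eliminated): {(cs, 10), (cs, 17), (cs, 22), (k2, 10), (k2, 17), (k2, 22)}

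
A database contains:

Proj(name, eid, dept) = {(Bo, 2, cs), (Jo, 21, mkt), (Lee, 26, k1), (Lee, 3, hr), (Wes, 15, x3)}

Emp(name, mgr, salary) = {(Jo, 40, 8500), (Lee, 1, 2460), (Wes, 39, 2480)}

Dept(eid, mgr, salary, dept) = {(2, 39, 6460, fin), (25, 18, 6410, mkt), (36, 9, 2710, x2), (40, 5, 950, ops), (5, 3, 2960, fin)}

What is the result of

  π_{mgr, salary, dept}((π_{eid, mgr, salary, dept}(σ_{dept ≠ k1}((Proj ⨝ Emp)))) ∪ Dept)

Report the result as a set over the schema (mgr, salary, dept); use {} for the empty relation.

Proj ⋈ Emp (natural join on name): {(Jo, 21, mkt, 40, 8500), (Lee, 26, k1, 1, 2460), (Lee, 3, hr, 1, 2460), (Wes, 15, x3, 39, 2480)}
Filtering on dept ≠ k1 leaves {(Jo, 21, mkt, 40, 8500), (Lee, 3, hr, 1, 2460), (Wes, 15, x3, 39, 2480)}.
π_{eid, mgr, salary, dept} gives {(15, 39, 2480, x3), (21, 40, 8500, mkt), (3, 1, 2460, hr)}.
Taking the union: {(15, 39, 2480, x3), (2, 39, 6460, fin), (21, 40, 8500, mkt), (25, 18, 6410, mkt), (3, 1, 2460, hr), (36, 9, 2710, x2), (40, 5, 950, ops), (5, 3, 2960, fin)}
π_{mgr, salary, dept} gives {(1, 2460, hr), (18, 6410, mkt), (3, 2960, fin), (39, 2480, x3), (39, 6460, fin), (40, 8500, mkt), (5, 950, ops), (9, 2710, x2)}.

{(1, 2460, hr), (18, 6410, mkt), (3, 2960, fin), (39, 2480, x3), (39, 6460, fin), (40, 8500, mkt), (5, 950, ops), (9, 2710, x2)}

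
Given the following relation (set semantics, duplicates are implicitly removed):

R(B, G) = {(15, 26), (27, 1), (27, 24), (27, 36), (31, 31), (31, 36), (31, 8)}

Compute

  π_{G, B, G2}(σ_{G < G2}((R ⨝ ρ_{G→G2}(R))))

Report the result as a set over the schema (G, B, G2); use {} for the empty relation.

{(1, 27, 24), (1, 27, 36), (24, 27, 36), (31, 31, 36), (8, 31, 31), (8, 31, 36)}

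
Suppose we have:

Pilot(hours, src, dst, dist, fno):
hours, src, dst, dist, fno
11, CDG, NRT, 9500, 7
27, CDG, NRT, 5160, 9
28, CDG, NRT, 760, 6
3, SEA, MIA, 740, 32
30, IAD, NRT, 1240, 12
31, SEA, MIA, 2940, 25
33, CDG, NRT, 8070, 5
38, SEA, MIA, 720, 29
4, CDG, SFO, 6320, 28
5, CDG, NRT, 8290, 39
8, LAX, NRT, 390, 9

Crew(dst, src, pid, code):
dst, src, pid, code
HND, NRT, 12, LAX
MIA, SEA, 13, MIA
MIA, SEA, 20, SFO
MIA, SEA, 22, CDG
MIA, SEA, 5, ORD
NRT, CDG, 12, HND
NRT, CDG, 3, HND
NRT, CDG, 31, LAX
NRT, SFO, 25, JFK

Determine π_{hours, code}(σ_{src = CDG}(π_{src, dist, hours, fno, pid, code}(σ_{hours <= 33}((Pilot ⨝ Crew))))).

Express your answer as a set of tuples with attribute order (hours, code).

Natural join on src, dst: {(11, CDG, NRT, 9500, 7, 12, HND), (11, CDG, NRT, 9500, 7, 3, HND), (11, CDG, NRT, 9500, 7, 31, LAX), (27, CDG, NRT, 5160, 9, 12, HND), (27, CDG, NRT, 5160, 9, 3, HND), (27, CDG, NRT, 5160, 9, 31, LAX), (28, CDG, NRT, 760, 6, 12, HND), (28, CDG, NRT, 760, 6, 3, HND), (28, CDG, NRT, 760, 6, 31, LAX), (3, SEA, MIA, 740, 32, 13, MIA), (3, SEA, MIA, 740, 32, 20, SFO), (3, SEA, MIA, 740, 32, 22, CDG), (3, SEA, MIA, 740, 32, 5, ORD), (31, SEA, MIA, 2940, 25, 13, MIA), (31, SEA, MIA, 2940, 25, 20, SFO), (31, SEA, MIA, 2940, 25, 22, CDG), (31, SEA, MIA, 2940, 25, 5, ORD), (33, CDG, NRT, 8070, 5, 12, HND), (33, CDG, NRT, 8070, 5, 3, HND), (33, CDG, NRT, 8070, 5, 31, LAX), (38, SEA, MIA, 720, 29, 13, MIA), (38, SEA, MIA, 720, 29, 20, SFO), (38, SEA, MIA, 720, 29, 22, CDG), (38, SEA, MIA, 720, 29, 5, ORD), (5, CDG, NRT, 8290, 39, 12, HND), (5, CDG, NRT, 8290, 39, 3, HND), (5, CDG, NRT, 8290, 39, 31, LAX)}
Selection hours <= 33: {(11, CDG, NRT, 9500, 7, 12, HND), (11, CDG, NRT, 9500, 7, 3, HND), (11, CDG, NRT, 9500, 7, 31, LAX), (27, CDG, NRT, 5160, 9, 12, HND), (27, CDG, NRT, 5160, 9, 3, HND), (27, CDG, NRT, 5160, 9, 31, LAX), (28, CDG, NRT, 760, 6, 12, HND), (28, CDG, NRT, 760, 6, 3, HND), (28, CDG, NRT, 760, 6, 31, LAX), (3, SEA, MIA, 740, 32, 13, MIA), (3, SEA, MIA, 740, 32, 20, SFO), (3, SEA, MIA, 740, 32, 22, CDG), (3, SEA, MIA, 740, 32, 5, ORD), (31, SEA, MIA, 2940, 25, 13, MIA), (31, SEA, MIA, 2940, 25, 20, SFO), (31, SEA, MIA, 2940, 25, 22, CDG), (31, SEA, MIA, 2940, 25, 5, ORD), (33, CDG, NRT, 8070, 5, 12, HND), (33, CDG, NRT, 8070, 5, 3, HND), (33, CDG, NRT, 8070, 5, 31, LAX), (5, CDG, NRT, 8290, 39, 12, HND), (5, CDG, NRT, 8290, 39, 3, HND), (5, CDG, NRT, 8290, 39, 31, LAX)}
π[src, dist, hours, fno, pid, code]: project onto (src, dist, hours, fno, pid, code) → {(CDG, 5160, 27, 9, 12, HND), (CDG, 5160, 27, 9, 3, HND), (CDG, 5160, 27, 9, 31, LAX), (CDG, 760, 28, 6, 12, HND), (CDG, 760, 28, 6, 3, HND), (CDG, 760, 28, 6, 31, LAX), (CDG, 8070, 33, 5, 12, HND), (CDG, 8070, 33, 5, 3, HND), (CDG, 8070, 33, 5, 31, LAX), (CDG, 8290, 5, 39, 12, HND), (CDG, 8290, 5, 39, 3, HND), (CDG, 8290, 5, 39, 31, LAX), (CDG, 9500, 11, 7, 12, HND), (CDG, 9500, 11, 7, 3, HND), (CDG, 9500, 11, 7, 31, LAX), (SEA, 2940, 31, 25, 13, MIA), (SEA, 2940, 31, 25, 20, SFO), (SEA, 2940, 31, 25, 22, CDG), (SEA, 2940, 31, 25, 5, ORD), (SEA, 740, 3, 32, 13, MIA), (SEA, 740, 3, 32, 20, SFO), (SEA, 740, 3, 32, 22, CDG), (SEA, 740, 3, 32, 5, ORD)}
Selection src = CDG: {(CDG, 5160, 27, 9, 12, HND), (CDG, 5160, 27, 9, 3, HND), (CDG, 5160, 27, 9, 31, LAX), (CDG, 760, 28, 6, 12, HND), (CDG, 760, 28, 6, 3, HND), (CDG, 760, 28, 6, 31, LAX), (CDG, 8070, 33, 5, 12, HND), (CDG, 8070, 33, 5, 3, HND), (CDG, 8070, 33, 5, 31, LAX), (CDG, 8290, 5, 39, 12, HND), (CDG, 8290, 5, 39, 3, HND), (CDG, 8290, 5, 39, 31, LAX), (CDG, 9500, 11, 7, 12, HND), (CDG, 9500, 11, 7, 3, HND), (CDG, 9500, 11, 7, 31, LAX)}
π[hours, code]: project onto (hours, code) (5 duplicate(s) eliminated) → {(11, HND), (11, LAX), (27, HND), (27, LAX), (28, HND), (28, LAX), (33, HND), (33, LAX), (5, HND), (5, LAX)}

{(11, HND), (11, LAX), (27, HND), (27, LAX), (28, HND), (28, LAX), (33, HND), (33, LAX), (5, HND), (5, LAX)}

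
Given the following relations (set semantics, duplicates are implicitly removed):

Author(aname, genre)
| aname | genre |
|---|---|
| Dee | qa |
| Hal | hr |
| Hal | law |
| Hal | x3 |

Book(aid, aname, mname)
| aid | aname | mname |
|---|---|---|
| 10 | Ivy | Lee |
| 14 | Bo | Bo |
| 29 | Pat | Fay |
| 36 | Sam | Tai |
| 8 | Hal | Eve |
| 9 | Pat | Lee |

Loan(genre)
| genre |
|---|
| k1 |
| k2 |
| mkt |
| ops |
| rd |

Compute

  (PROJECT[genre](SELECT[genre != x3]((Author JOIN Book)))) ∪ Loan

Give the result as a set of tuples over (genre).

Natural join on aname: {(Hal, hr, 8, Eve), (Hal, law, 8, Eve), (Hal, x3, 8, Eve)}
Apply σ_{genre != x3}; surviving tuples: {(Hal, hr, 8, Eve), (Hal, law, 8, Eve)}
π[genre]: project onto (genre) → {hr, law}
Set union of the two operands is {hr, k1, k2, law, mkt, ops, rd}.

{hr, k1, k2, law, mkt, ops, rd}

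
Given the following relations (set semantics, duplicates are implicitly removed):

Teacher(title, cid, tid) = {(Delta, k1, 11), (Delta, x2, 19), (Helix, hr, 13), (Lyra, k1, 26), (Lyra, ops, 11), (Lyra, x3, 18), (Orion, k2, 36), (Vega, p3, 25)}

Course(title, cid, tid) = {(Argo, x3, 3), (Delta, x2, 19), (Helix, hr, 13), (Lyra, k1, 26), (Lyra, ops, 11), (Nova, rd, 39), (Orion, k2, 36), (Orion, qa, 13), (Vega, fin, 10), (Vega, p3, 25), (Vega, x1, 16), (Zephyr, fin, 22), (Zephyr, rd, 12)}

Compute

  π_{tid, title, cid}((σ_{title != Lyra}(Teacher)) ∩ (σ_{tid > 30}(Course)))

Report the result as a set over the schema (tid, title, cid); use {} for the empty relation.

Filtering on title != Lyra leaves {(Delta, k1, 11), (Delta, x2, 19), (Helix, hr, 13), (Orion, k2, 36), (Vega, p3, 25)}.
Filtering on tid > 30 leaves {(Nova, rd, 39), (Orion, k2, 36)}.
Intersection: {(Delta, k1, 11), (Delta, x2, 19), (Helix, hr, 13), (Orion, k2, 36), (Vega, p3, 25)} with {(Nova, rd, 39), (Orion, k2, 36)} → {(Orion, k2, 36)}
Projecting to tid, title, cid: {(36, Orion, k2)}

{(36, Orion, k2)}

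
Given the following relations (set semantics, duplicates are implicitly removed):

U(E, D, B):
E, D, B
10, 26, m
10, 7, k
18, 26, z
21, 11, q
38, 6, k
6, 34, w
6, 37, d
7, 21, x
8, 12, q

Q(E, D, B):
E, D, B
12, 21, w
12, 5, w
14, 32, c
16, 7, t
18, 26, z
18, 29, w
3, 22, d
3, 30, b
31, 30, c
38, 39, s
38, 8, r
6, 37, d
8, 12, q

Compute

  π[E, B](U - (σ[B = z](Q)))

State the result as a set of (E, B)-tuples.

Filtering on B = z leaves {(18, 26, z)}.
Taking the difference: {(10, 26, m), (10, 7, k), (21, 11, q), (38, 6, k), (6, 34, w), (6, 37, d), (7, 21, x), (8, 12, q)}
π_{E, B} gives {(10, k), (10, m), (21, q), (38, k), (6, d), (6, w), (7, x), (8, q)}.

{(10, k), (10, m), (21, q), (38, k), (6, d), (6, w), (7, x), (8, q)}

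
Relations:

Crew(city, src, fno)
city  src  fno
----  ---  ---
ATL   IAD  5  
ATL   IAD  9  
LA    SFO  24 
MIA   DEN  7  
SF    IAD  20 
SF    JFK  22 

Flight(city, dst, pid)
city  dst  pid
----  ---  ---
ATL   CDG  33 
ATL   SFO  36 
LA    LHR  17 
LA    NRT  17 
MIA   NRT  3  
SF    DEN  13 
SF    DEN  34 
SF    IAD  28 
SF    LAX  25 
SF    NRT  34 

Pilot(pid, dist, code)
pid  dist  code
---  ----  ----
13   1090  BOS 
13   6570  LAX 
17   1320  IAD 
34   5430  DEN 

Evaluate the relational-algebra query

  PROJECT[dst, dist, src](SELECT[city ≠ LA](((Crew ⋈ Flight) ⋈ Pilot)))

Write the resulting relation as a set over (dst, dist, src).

{(DEN, 1090, IAD), (DEN, 1090, JFK), (DEN, 5430, IAD), (DEN, 5430, JFK), (DEN, 6570, IAD), (DEN, 6570, JFK), (NRT, 5430, IAD), (NRT, 5430, JFK)}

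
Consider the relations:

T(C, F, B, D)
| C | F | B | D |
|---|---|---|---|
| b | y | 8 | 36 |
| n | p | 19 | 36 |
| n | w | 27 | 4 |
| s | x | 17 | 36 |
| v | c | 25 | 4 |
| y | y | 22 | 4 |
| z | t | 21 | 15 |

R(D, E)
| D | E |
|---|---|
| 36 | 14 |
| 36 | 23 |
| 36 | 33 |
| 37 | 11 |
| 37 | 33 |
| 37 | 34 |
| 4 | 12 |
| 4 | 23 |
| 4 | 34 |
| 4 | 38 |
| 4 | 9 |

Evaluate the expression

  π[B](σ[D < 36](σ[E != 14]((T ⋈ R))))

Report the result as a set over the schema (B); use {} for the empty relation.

{22, 25, 27}

Natural join on D: {(b, y, 8, 36, 14), (b, y, 8, 36, 23), (b, y, 8, 36, 33), (n, p, 19, 36, 14), (n, p, 19, 36, 23), (n, p, 19, 36, 33), (n, w, 27, 4, 12), (n, w, 27, 4, 23), (n, w, 27, 4, 34), (n, w, 27, 4, 38), (n, w, 27, 4, 9), (s, x, 17, 36, 14), (s, x, 17, 36, 23), (s, x, 17, 36, 33), (v, c, 25, 4, 12), (v, c, 25, 4, 23), (v, c, 25, 4, 34), (v, c, 25, 4, 38), (v, c, 25, 4, 9), (y, y, 22, 4, 12), (y, y, 22, 4, 23), (y, y, 22, 4, 34), (y, y, 22, 4, 38), (y, y, 22, 4, 9)}
Selection E != 14: {(b, y, 8, 36, 23), (b, y, 8, 36, 33), (n, p, 19, 36, 23), (n, p, 19, 36, 33), (n, w, 27, 4, 12), (n, w, 27, 4, 23), (n, w, 27, 4, 34), (n, w, 27, 4, 38), (n, w, 27, 4, 9), (s, x, 17, 36, 23), (s, x, 17, 36, 33), (v, c, 25, 4, 12), (v, c, 25, 4, 23), (v, c, 25, 4, 34), (v, c, 25, 4, 38), (v, c, 25, 4, 9), (y, y, 22, 4, 12), (y, y, 22, 4, 23), (y, y, 22, 4, 34), (y, y, 22, 4, 38), (y, y, 22, 4, 9)}
Selection D < 36: {(n, w, 27, 4, 12), (n, w, 27, 4, 23), (n, w, 27, 4, 34), (n, w, 27, 4, 38), (n, w, 27, 4, 9), (v, c, 25, 4, 12), (v, c, 25, 4, 23), (v, c, 25, 4, 34), (v, c, 25, 4, 38), (v, c, 25, 4, 9), (y, y, 22, 4, 12), (y, y, 22, 4, 23), (y, y, 22, 4, 34), (y, y, 22, 4, 38), (y, y, 22, 4, 9)}
Projecting to B (12 duplicate(s) eliminated): {22, 25, 27}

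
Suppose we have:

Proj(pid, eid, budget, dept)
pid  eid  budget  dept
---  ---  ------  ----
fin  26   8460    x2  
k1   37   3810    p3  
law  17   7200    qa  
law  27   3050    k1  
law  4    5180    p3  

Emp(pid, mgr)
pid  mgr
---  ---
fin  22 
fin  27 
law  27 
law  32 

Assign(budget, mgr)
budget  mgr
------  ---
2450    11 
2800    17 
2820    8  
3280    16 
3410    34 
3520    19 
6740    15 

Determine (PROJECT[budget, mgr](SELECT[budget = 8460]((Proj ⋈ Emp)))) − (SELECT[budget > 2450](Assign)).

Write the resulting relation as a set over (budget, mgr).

Joining Proj and Emp on pid yields {(fin, 26, 8460, x2, 22), (fin, 26, 8460, x2, 27), (law, 17, 7200, qa, 27), (law, 17, 7200, qa, 32), (law, 27, 3050, k1, 27), (law, 27, 3050, k1, 32), (law, 4, 5180, p3, 27), (law, 4, 5180, p3, 32)}.
Selection budget = 8460: {(fin, 26, 8460, x2, 22), (fin, 26, 8460, x2, 27)}
Keep only column(s) budget, mgr: {(8460, 22), (8460, 27)}
Selection budget > 2450: {(2800, 17), (2820, 8), (3280, 16), (3410, 34), (3520, 19), (6740, 15)}
Taking the difference: {(8460, 22), (8460, 27)}

{(8460, 22), (8460, 27)}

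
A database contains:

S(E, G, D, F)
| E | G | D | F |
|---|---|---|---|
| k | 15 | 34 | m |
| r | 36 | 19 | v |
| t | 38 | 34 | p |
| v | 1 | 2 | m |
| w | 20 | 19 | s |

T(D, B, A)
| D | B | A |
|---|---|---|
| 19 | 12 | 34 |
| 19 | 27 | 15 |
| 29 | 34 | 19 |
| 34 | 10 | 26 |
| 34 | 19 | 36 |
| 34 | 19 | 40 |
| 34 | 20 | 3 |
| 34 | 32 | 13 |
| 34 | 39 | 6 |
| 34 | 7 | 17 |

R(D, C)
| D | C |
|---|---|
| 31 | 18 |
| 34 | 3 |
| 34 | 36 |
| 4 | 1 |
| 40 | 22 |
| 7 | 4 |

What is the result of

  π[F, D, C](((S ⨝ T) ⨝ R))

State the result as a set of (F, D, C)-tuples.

{(m, 34, 3), (m, 34, 36), (p, 34, 3), (p, 34, 36)}

Joining S and T on D yields {(k, 15, 34, m, 10, 26), (k, 15, 34, m, 19, 36), (k, 15, 34, m, 19, 40), (k, 15, 34, m, 20, 3), (k, 15, 34, m, 32, 13), (k, 15, 34, m, 39, 6), (k, 15, 34, m, 7, 17), (r, 36, 19, v, 12, 34), (r, 36, 19, v, 27, 15), (t, 38, 34, p, 10, 26), (t, 38, 34, p, 19, 36), (t, 38, 34, p, 19, 40), (t, 38, 34, p, 20, 3), (t, 38, 34, p, 32, 13), (t, 38, 34, p, 39, 6), (t, 38, 34, p, 7, 17), (w, 20, 19, s, 12, 34), (w, 20, 19, s, 27, 15)}.
Joining (S ⨝ T) and R on D yields {(k, 15, 34, m, 10, 26, 3), (k, 15, 34, m, 10, 26, 36), (k, 15, 34, m, 19, 36, 3), (k, 15, 34, m, 19, 36, 36), (k, 15, 34, m, 19, 40, 3), (k, 15, 34, m, 19, 40, 36), (k, 15, 34, m, 20, 3, 3), (k, 15, 34, m, 20, 3, 36), (k, 15, 34, m, 32, 13, 3), (k, 15, 34, m, 32, 13, 36), (k, 15, 34, m, 39, 6, 3), (k, 15, 34, m, 39, 6, 36), (k, 15, 34, m, 7, 17, 3), (k, 15, 34, m, 7, 17, 36), (t, 38, 34, p, 10, 26, 3), (t, 38, 34, p, 10, 26, 36), (t, 38, 34, p, 19, 36, 3), (t, 38, 34, p, 19, 36, 36), (t, 38, 34, p, 19, 40, 3), (t, 38, 34, p, 19, 40, 36), (t, 38, 34, p, 20, 3, 3), (t, 38, 34, p, 20, 3, 36), (t, 38, 34, p, 32, 13, 3), (t, 38, 34, p, 32, 13, 36), (t, 38, 34, p, 39, 6, 3), (t, 38, 34, p, 39, 6, 36), (t, 38, 34, p, 7, 17, 3), (t, 38, 34, p, 7, 17, 36)}.
Projecting to F, D, C (24 duplicate(s) eliminated): {(m, 34, 3), (m, 34, 36), (p, 34, 3), (p, 34, 36)}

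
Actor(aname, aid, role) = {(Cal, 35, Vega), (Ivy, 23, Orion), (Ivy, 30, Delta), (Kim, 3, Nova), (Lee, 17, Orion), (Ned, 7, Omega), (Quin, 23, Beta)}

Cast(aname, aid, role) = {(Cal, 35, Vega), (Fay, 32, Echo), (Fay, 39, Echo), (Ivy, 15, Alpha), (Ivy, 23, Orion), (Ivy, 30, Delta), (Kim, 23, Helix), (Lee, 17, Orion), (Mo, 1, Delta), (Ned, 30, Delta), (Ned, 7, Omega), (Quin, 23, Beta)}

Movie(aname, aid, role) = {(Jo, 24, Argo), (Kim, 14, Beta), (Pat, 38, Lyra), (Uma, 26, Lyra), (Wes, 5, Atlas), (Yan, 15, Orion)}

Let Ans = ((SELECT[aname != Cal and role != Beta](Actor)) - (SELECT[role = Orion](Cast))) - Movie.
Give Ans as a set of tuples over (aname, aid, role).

{(Ivy, 30, Delta), (Kim, 3, Nova), (Ned, 7, Omega)}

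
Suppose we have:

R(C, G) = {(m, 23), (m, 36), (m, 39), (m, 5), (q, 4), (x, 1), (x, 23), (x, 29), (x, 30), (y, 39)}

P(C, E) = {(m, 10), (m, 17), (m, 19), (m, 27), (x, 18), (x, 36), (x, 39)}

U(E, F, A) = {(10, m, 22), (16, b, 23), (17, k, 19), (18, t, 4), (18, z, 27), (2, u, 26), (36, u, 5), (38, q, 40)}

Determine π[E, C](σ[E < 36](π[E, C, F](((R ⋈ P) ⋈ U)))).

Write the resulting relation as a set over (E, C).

Natural join on C: {(m, 23, 10), (m, 23, 17), (m, 23, 19), (m, 23, 27), (m, 36, 10), (m, 36, 17), (m, 36, 19), (m, 36, 27), (m, 39, 10), (m, 39, 17), (m, 39, 19), (m, 39, 27), (m, 5, 10), (m, 5, 17), (m, 5, 19), (m, 5, 27), (x, 1, 18), (x, 1, 36), (x, 1, 39), (x, 23, 18), (x, 23, 36), (x, 23, 39), (x, 29, 18), (x, 29, 36), (x, 29, 39), (x, 30, 18), (x, 30, 36), (x, 30, 39)}
Natural join on E: {(m, 23, 10, m, 22), (m, 23, 17, k, 19), (m, 36, 10, m, 22), (m, 36, 17, k, 19), (m, 39, 10, m, 22), (m, 39, 17, k, 19), (m, 5, 10, m, 22), (m, 5, 17, k, 19), (x, 1, 18, t, 4), (x, 1, 18, z, 27), (x, 1, 36, u, 5), (x, 23, 18, t, 4), (x, 23, 18, z, 27), (x, 23, 36, u, 5), (x, 29, 18, t, 4), (x, 29, 18, z, 27), (x, 29, 36, u, 5), (x, 30, 18, t, 4), (x, 30, 18, z, 27), (x, 30, 36, u, 5)}
Keep only column(s) E, C, F (15 duplicate(s) eliminated): {(10, m, m), (17, m, k), (18, x, t), (18, x, z), (36, x, u)}
Filtering on E < 36 leaves {(10, m, m), (17, m, k), (18, x, t), (18, x, z)}.
Keep only column(s) E, C (1 duplicate(s) eliminated): {(10, m), (17, m), (18, x)}

{(10, m), (17, m), (18, x)}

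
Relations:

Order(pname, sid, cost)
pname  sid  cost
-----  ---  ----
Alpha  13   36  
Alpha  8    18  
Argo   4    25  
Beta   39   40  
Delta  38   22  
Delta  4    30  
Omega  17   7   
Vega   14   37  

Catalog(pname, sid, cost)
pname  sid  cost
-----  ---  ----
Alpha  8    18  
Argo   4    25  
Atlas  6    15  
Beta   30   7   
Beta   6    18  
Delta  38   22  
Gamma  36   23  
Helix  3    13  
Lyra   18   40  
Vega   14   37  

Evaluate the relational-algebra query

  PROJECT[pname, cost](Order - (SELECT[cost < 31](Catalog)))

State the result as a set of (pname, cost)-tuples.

{(Alpha, 36), (Beta, 40), (Delta, 30), (Omega, 7), (Vega, 37)}

Selection cost < 31: {(Alpha, 8, 18), (Argo, 4, 25), (Atlas, 6, 15), (Beta, 30, 7), (Beta, 6, 18), (Delta, 38, 22), (Gamma, 36, 23), (Helix, 3, 13)}
Difference: {(Alpha, 13, 36), (Alpha, 8, 18), (Argo, 4, 25), (Beta, 39, 40), (Delta, 38, 22), (Delta, 4, 30), (Omega, 17, 7), (Vega, 14, 37)} with {(Alpha, 8, 18), (Argo, 4, 25), (Atlas, 6, 15), (Beta, 30, 7), (Beta, 6, 18), (Delta, 38, 22), (Gamma, 36, 23), (Helix, 3, 13)} → {(Alpha, 13, 36), (Beta, 39, 40), (Delta, 4, 30), (Omega, 17, 7), (Vega, 14, 37)}
π_{pname, cost} gives {(Alpha, 36), (Beta, 40), (Delta, 30), (Omega, 7), (Vega, 37)}.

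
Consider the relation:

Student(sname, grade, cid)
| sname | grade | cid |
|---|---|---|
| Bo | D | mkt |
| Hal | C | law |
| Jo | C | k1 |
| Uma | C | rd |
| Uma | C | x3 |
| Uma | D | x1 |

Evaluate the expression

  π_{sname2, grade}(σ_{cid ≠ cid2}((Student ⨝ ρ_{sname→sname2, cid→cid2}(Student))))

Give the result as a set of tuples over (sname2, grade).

ρ[sname→sname2, cid→cid2]: schema becomes (sname2, grade, cid2); tuples unchanged.
Joining Student and ρ_{sname→sname2, cid→cid2}(Student) on grade yields {(Bo, D, mkt, Bo, mkt), (Bo, D, mkt, Uma, x1), (Hal, C, law, Hal, law), (Hal, C, law, Jo, k1), (Hal, C, law, Uma, rd), (Hal, C, law, Uma, x3), (Jo, C, k1, Hal, law), (Jo, C, k1, Jo, k1), (Jo, C, k1, Uma, rd), (Jo, C, k1, Uma, x3), (Uma, C, rd, Hal, law), (Uma, C, rd, Jo, k1), (Uma, C, rd, Uma, rd), (Uma, C, rd, Uma, x3), (Uma, C, x3, Hal, law), (Uma, C, x3, Jo, k1), (Uma, C, x3, Uma, rd), (Uma, C, x3, Uma, x3), (Uma, D, x1, Bo, mkt), (Uma, D, x1, Uma, x1)}.
Apply σ_{cid ≠ cid2}; surviving tuples: {(Bo, D, mkt, Uma, x1), (Hal, C, law, Jo, k1), (Hal, C, law, Uma, rd), (Hal, C, law, Uma, x3), (Jo, C, k1, Hal, law), (Jo, C, k1, Uma, rd), (Jo, C, k1, Uma, x3), (Uma, C, rd, Hal, law), (Uma, C, rd, Jo, k1), (Uma, C, rd, Uma, x3), (Uma, C, x3, Hal, law), (Uma, C, x3, Jo, k1), (Uma, C, x3, Uma, rd), (Uma, D, x1, Bo, mkt)}
π[sname2, grade]: project onto (sname2, grade) (9 duplicate(s) eliminated) → {(Bo, D), (Hal, C), (Jo, C), (Uma, C), (Uma, D)}

{(Bo, D), (Hal, C), (Jo, C), (Uma, C), (Uma, D)}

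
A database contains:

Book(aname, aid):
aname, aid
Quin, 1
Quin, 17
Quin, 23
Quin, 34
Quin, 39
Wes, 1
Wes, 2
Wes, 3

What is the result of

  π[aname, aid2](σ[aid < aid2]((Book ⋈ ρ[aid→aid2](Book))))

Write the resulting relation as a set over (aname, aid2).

{(Quin, 17), (Quin, 23), (Quin, 34), (Quin, 39), (Wes, 2), (Wes, 3)}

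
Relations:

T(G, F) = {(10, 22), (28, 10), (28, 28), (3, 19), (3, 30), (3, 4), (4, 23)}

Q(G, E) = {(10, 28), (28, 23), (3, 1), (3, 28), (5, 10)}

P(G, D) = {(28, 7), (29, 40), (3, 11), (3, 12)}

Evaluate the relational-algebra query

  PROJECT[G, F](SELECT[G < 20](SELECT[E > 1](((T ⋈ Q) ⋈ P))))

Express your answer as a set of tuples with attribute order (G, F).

Joining T and Q on G yields {(10, 22, 28), (28, 10, 23), (28, 28, 23), (3, 19, 1), (3, 19, 28), (3, 30, 1), (3, 30, 28), (3, 4, 1), (3, 4, 28)}.
Joining (T ⋈ Q) and P on G yields {(28, 10, 23, 7), (28, 28, 23, 7), (3, 19, 1, 11), (3, 19, 1, 12), (3, 19, 28, 11), (3, 19, 28, 12), (3, 30, 1, 11), (3, 30, 1, 12), (3, 30, 28, 11), (3, 30, 28, 12), (3, 4, 1, 11), (3, 4, 1, 12), (3, 4, 28, 11), (3, 4, 28, 12)}.
Apply σ_{E > 1}; surviving tuples: {(28, 10, 23, 7), (28, 28, 23, 7), (3, 19, 28, 11), (3, 19, 28, 12), (3, 30, 28, 11), (3, 30, 28, 12), (3, 4, 28, 11), (3, 4, 28, 12)}
Apply σ_{G < 20}; surviving tuples: {(3, 19, 28, 11), (3, 19, 28, 12), (3, 30, 28, 11), (3, 30, 28, 12), (3, 4, 28, 11), (3, 4, 28, 12)}
Projecting to G, F (3 duplicate(s) eliminated): {(3, 19), (3, 30), (3, 4)}

{(3, 19), (3, 30), (3, 4)}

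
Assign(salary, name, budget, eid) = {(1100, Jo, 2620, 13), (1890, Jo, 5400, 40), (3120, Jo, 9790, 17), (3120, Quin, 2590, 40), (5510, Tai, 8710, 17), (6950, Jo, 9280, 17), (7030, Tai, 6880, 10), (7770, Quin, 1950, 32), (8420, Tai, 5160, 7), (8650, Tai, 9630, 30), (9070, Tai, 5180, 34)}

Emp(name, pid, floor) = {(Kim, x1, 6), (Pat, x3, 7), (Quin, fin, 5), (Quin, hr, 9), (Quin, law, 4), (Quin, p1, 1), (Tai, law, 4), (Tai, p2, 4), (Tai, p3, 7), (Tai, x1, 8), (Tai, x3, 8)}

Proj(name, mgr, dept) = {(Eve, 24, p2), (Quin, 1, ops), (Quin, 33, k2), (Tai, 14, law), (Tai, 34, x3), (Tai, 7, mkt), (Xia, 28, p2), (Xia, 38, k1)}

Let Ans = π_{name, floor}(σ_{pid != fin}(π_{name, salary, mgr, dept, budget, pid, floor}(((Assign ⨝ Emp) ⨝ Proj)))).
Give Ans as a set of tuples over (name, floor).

{(Quin, 1), (Quin, 4), (Quin, 9), (Tai, 4), (Tai, 7), (Tai, 8)}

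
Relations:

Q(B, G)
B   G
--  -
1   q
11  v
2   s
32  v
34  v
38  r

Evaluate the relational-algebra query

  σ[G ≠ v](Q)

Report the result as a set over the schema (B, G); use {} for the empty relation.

{(1, q), (2, s), (38, r)}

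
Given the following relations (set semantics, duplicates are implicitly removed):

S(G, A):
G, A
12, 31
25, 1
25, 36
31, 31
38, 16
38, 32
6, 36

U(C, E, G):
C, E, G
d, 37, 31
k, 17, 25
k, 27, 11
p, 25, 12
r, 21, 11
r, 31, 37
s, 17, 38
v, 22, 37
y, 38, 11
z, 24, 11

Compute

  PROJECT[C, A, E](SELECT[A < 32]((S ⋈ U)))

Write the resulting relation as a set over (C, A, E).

{(d, 31, 37), (k, 1, 17), (p, 31, 25), (s, 16, 17)}

Joining S and U on G yields {(12, 31, p, 25), (25, 1, k, 17), (25, 36, k, 17), (31, 31, d, 37), (38, 16, s, 17), (38, 32, s, 17)}.
Selection A < 32: {(12, 31, p, 25), (25, 1, k, 17), (31, 31, d, 37), (38, 16, s, 17)}
π_{C, A, E} gives {(d, 31, 37), (k, 1, 17), (p, 31, 25), (s, 16, 17)}.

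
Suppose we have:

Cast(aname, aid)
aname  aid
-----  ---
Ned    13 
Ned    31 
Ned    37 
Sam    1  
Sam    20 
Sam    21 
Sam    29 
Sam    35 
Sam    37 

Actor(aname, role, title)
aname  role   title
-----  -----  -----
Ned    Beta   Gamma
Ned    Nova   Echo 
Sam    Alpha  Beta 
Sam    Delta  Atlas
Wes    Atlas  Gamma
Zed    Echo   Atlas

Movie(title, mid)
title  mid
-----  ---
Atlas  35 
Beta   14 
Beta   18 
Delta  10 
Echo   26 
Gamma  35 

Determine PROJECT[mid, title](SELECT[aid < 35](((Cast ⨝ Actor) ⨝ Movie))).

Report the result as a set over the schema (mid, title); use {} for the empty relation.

Joining Cast and Actor on aname yields {(Ned, 13, Beta, Gamma), (Ned, 13, Nova, Echo), (Ned, 31, Beta, Gamma), (Ned, 31, Nova, Echo), (Ned, 37, Beta, Gamma), (Ned, 37, Nova, Echo), (Sam, 1, Alpha, Beta), (Sam, 1, Delta, Atlas), (Sam, 20, Alpha, Beta), (Sam, 20, Delta, Atlas), (Sam, 21, Alpha, Beta), (Sam, 21, Delta, Atlas), (Sam, 29, Alpha, Beta), (Sam, 29, Delta, Atlas), (Sam, 35, Alpha, Beta), (Sam, 35, Delta, Atlas), (Sam, 37, Alpha, Beta), (Sam, 37, Delta, Atlas)}.
Joining (Cast ⨝ Actor) and Movie on title yields {(Ned, 13, Beta, Gamma, 35), (Ned, 13, Nova, Echo, 26), (Ned, 31, Beta, Gamma, 35), (Ned, 31, Nova, Echo, 26), (Ned, 37, Beta, Gamma, 35), (Ned, 37, Nova, Echo, 26), (Sam, 1, Alpha, Beta, 14), (Sam, 1, Alpha, Beta, 18), (Sam, 1, Delta, Atlas, 35), (Sam, 20, Alpha, Beta, 14), (Sam, 20, Alpha, Beta, 18), (Sam, 20, Delta, Atlas, 35), (Sam, 21, Alpha, Beta, 14), (Sam, 21, Alpha, Beta, 18), (Sam, 21, Delta, Atlas, 35), (Sam, 29, Alpha, Beta, 14), (Sam, 29, Alpha, Beta, 18), (Sam, 29, Delta, Atlas, 35), (Sam, 35, Alpha, Beta, 14), (Sam, 35, Alpha, Beta, 18), (Sam, 35, Delta, Atlas, 35), (Sam, 37, Alpha, Beta, 14), (Sam, 37, Alpha, Beta, 18), (Sam, 37, Delta, Atlas, 35)}.
Selection aid < 35: {(Ned, 13, Beta, Gamma, 35), (Ned, 13, Nova, Echo, 26), (Ned, 31, Beta, Gamma, 35), (Ned, 31, Nova, Echo, 26), (Sam, 1, Alpha, Beta, 14), (Sam, 1, Alpha, Beta, 18), (Sam, 1, Delta, Atlas, 35), (Sam, 20, Alpha, Beta, 14), (Sam, 20, Alpha, Beta, 18), (Sam, 20, Delta, Atlas, 35), (Sam, 21, Alpha, Beta, 14), (Sam, 21, Alpha, Beta, 18), (Sam, 21, Delta, Atlas, 35), (Sam, 29, Alpha, Beta, 14), (Sam, 29, Alpha, Beta, 18), (Sam, 29, Delta, Atlas, 35)}
π[mid, title]: project onto (mid, title) (11 duplicate(s) eliminated) → {(14, Beta), (18, Beta), (26, Echo), (35, Atlas), (35, Gamma)}

{(14, Beta), (18, Beta), (26, Echo), (35, Atlas), (35, Gamma)}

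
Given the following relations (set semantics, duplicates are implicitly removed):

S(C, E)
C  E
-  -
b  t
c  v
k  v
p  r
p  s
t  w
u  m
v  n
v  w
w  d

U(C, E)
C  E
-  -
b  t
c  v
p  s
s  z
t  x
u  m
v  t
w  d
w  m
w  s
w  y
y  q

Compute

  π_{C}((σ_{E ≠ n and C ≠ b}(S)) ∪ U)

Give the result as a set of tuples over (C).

{b, c, k, p, s, t, u, v, w, y}

Apply σ_{E ≠ n and C ≠ b}; surviving tuples: {(c, v), (k, v), (p, r), (p, s), (t, w), (u, m), (v, w), (w, d)}
Set union of the two operands is {(b, t), (c, v), (k, v), (p, r), (p, s), (s, z), (t, w), (t, x), (u, m), (v, t), (v, w), (w, d), (w, m), (w, s), (w, y), (y, q)}.
Projecting to C (6 duplicate(s) eliminated): {b, c, k, p, s, t, u, v, w, y}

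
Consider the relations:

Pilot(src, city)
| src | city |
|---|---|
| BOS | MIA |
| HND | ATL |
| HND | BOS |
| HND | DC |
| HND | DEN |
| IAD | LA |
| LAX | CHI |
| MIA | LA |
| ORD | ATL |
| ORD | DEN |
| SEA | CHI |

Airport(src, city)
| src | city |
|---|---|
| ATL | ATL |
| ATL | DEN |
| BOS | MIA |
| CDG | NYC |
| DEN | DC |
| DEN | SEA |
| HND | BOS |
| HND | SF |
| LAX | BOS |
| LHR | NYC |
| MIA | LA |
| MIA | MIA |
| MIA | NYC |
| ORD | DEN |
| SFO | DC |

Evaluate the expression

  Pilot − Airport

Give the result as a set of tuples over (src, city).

{(HND, ATL), (HND, DC), (HND, DEN), (IAD, LA), (LAX, CHI), (ORD, ATL), (SEA, CHI)}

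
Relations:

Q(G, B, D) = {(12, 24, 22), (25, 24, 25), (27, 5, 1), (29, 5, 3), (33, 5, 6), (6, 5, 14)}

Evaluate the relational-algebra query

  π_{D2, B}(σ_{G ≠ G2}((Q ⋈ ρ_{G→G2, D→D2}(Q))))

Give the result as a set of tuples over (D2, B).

{(1, 5), (14, 5), (22, 24), (25, 24), (3, 5), (6, 5)}

ρ[G→G2, D→D2]: schema becomes (G2, B, D2); tuples unchanged.
Natural join on B: {(12, 24, 22, 12, 22), (12, 24, 22, 25, 25), (25, 24, 25, 12, 22), (25, 24, 25, 25, 25), (27, 5, 1, 27, 1), (27, 5, 1, 29, 3), (27, 5, 1, 33, 6), (27, 5, 1, 6, 14), (29, 5, 3, 27, 1), (29, 5, 3, 29, 3), (29, 5, 3, 33, 6), (29, 5, 3, 6, 14), (33, 5, 6, 27, 1), (33, 5, 6, 29, 3), (33, 5, 6, 33, 6), (33, 5, 6, 6, 14), (6, 5, 14, 27, 1), (6, 5, 14, 29, 3), (6, 5, 14, 33, 6), (6, 5, 14, 6, 14)}
Selection G ≠ G2: {(12, 24, 22, 25, 25), (25, 24, 25, 12, 22), (27, 5, 1, 29, 3), (27, 5, 1, 33, 6), (27, 5, 1, 6, 14), (29, 5, 3, 27, 1), (29, 5, 3, 33, 6), (29, 5, 3, 6, 14), (33, 5, 6, 27, 1), (33, 5, 6, 29, 3), (33, 5, 6, 6, 14), (6, 5, 14, 27, 1), (6, 5, 14, 29, 3), (6, 5, 14, 33, 6)}
Projecting to D2, B (8 duplicate(s) eliminated): {(1, 5), (14, 5), (22, 24), (25, 24), (3, 5), (6, 5)}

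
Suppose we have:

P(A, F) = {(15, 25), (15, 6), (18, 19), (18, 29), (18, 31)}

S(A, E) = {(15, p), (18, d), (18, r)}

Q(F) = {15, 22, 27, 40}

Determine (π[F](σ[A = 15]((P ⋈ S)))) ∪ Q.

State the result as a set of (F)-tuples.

{15, 22, 25, 27, 40, 6}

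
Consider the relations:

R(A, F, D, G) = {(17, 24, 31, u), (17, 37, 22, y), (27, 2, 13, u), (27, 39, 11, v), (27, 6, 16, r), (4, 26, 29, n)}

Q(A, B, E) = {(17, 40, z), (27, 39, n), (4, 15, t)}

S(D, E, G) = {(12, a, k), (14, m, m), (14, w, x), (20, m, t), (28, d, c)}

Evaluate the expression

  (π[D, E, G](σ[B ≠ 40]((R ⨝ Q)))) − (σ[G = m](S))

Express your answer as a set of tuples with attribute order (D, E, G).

Joining R and Q on A yields {(17, 24, 31, u, 40, z), (17, 37, 22, y, 40, z), (27, 2, 13, u, 39, n), (27, 39, 11, v, 39, n), (27, 6, 16, r, 39, n), (4, 26, 29, n, 15, t)}.
σ[B ≠ 40]: keep tuples satisfying B ≠ 40 → {(27, 2, 13, u, 39, n), (27, 39, 11, v, 39, n), (27, 6, 16, r, 39, n), (4, 26, 29, n, 15, t)}
π_{D, E, G} gives {(11, n, v), (13, n, u), (16, n, r), (29, t, n)}.
σ[G = m]: keep tuples satisfying G = m → {(14, m, m)}
Difference: {(11, n, v), (13, n, u), (16, n, r), (29, t, n)} with {(14, m, m)} → {(11, n, v), (13, n, u), (16, n, r), (29, t, n)}

{(11, n, v), (13, n, u), (16, n, r), (29, t, n)}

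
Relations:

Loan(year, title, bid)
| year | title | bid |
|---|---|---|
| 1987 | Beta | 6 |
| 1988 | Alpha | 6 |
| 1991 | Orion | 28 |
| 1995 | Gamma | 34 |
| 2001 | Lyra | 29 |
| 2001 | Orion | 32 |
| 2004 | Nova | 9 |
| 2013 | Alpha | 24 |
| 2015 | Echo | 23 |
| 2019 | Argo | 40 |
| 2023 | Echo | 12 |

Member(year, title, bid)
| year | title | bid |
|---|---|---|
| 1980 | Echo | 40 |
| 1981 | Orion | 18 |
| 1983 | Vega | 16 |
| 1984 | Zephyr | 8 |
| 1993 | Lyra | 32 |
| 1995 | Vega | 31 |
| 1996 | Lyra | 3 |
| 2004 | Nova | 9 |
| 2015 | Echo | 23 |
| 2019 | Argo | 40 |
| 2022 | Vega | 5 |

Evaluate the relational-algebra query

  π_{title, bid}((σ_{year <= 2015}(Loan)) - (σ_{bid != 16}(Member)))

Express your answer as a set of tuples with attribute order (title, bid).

Apply σ_{year <= 2015}; surviving tuples: {(1987, Beta, 6), (1988, Alpha, 6), (1991, Orion, 28), (1995, Gamma, 34), (2001, Lyra, 29), (2001, Orion, 32), (2004, Nova, 9), (2013, Alpha, 24), (2015, Echo, 23)}
Apply σ_{bid != 16}; surviving tuples: {(1980, Echo, 40), (1981, Orion, 18), (1984, Zephyr, 8), (1993, Lyra, 32), (1995, Vega, 31), (1996, Lyra, 3), (2004, Nova, 9), (2015, Echo, 23), (2019, Argo, 40), (2022, Vega, 5)}
Difference: {(1987, Beta, 6), (1988, Alpha, 6), (1991, Orion, 28), (1995, Gamma, 34), (2001, Lyra, 29), (2001, Orion, 32), (2004, Nova, 9), (2013, Alpha, 24), (2015, Echo, 23)} with {(1980, Echo, 40), (1981, Orion, 18), (1984, Zephyr, 8), (1993, Lyra, 32), (1995, Vega, 31), (1996, Lyra, 3), (2004, Nova, 9), (2015, Echo, 23), (2019, Argo, 40), (2022, Vega, 5)} → {(1987, Beta, 6), (1988, Alpha, 6), (1991, Orion, 28), (1995, Gamma, 34), (2001, Lyra, 29), (2001, Orion, 32), (2013, Alpha, 24)}
Projecting to title, bid: {(Alpha, 24), (Alpha, 6), (Beta, 6), (Gamma, 34), (Lyra, 29), (Orion, 28), (Orion, 32)}

{(Alpha, 24), (Alpha, 6), (Beta, 6), (Gamma, 34), (Lyra, 29), (Orion, 28), (Orion, 32)}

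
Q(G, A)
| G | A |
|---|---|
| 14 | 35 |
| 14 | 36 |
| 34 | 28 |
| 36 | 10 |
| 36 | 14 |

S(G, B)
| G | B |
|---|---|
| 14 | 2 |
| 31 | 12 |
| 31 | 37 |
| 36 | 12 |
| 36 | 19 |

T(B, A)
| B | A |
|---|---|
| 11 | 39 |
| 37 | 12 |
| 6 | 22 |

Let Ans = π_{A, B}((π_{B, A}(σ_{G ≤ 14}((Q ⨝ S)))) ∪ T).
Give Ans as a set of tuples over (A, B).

{(12, 37), (22, 6), (35, 2), (36, 2), (39, 11)}

Joining Q and S on G yields {(14, 35, 2), (14, 36, 2), (36, 10, 12), (36, 10, 19), (36, 14, 12), (36, 14, 19)}.
σ[G ≤ 14]: keep tuples satisfying G ≤ 14 → {(14, 35, 2), (14, 36, 2)}
Keep only column(s) B, A: {(2, 35), (2, 36)}
Taking the union: {(11, 39), (2, 35), (2, 36), (37, 12), (6, 22)}
Keep only column(s) A, B: {(12, 37), (22, 6), (35, 2), (36, 2), (39, 11)}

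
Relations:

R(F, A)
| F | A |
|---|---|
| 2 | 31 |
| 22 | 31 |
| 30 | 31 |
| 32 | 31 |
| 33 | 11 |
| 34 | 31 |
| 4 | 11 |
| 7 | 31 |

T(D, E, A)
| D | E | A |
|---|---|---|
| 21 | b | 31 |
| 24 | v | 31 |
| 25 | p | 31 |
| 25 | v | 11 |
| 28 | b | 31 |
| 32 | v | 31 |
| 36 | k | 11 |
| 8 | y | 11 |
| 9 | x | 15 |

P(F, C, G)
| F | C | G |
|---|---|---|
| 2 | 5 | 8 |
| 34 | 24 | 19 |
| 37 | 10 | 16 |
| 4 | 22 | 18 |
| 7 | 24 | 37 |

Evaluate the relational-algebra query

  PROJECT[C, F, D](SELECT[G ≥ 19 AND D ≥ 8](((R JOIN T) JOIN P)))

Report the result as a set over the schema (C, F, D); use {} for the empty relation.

{(24, 34, 21), (24, 34, 24), (24, 34, 25), (24, 34, 28), (24, 34, 32), (24, 7, 21), (24, 7, 24), (24, 7, 25), (24, 7, 28), (24, 7, 32)}

Joining R and T on A yields {(2, 31, 21, b), (2, 31, 24, v), (2, 31, 25, p), (2, 31, 28, b), (2, 31, 32, v), (22, 31, 21, b), (22, 31, 24, v), (22, 31, 25, p), (22, 31, 28, b), (22, 31, 32, v), (30, 31, 21, b), (30, 31, 24, v), (30, 31, 25, p), (30, 31, 28, b), (30, 31, 32, v), (32, 31, 21, b), (32, 31, 24, v), (32, 31, 25, p), (32, 31, 28, b), (32, 31, 32, v), (33, 11, 25, v), (33, 11, 36, k), (33, 11, 8, y), (34, 31, 21, b), (34, 31, 24, v), (34, 31, 25, p), (34, 31, 28, b), (34, 31, 32, v), (4, 11, 25, v), (4, 11, 36, k), (4, 11, 8, y), (7, 31, 21, b), (7, 31, 24, v), (7, 31, 25, p), (7, 31, 28, b), (7, 31, 32, v)}.
Joining (R JOIN T) and P on F yields {(2, 31, 21, b, 5, 8), (2, 31, 24, v, 5, 8), (2, 31, 25, p, 5, 8), (2, 31, 28, b, 5, 8), (2, 31, 32, v, 5, 8), (34, 31, 21, b, 24, 19), (34, 31, 24, v, 24, 19), (34, 31, 25, p, 24, 19), (34, 31, 28, b, 24, 19), (34, 31, 32, v, 24, 19), (4, 11, 25, v, 22, 18), (4, 11, 36, k, 22, 18), (4, 11, 8, y, 22, 18), (7, 31, 21, b, 24, 37), (7, 31, 24, v, 24, 37), (7, 31, 25, p, 24, 37), (7, 31, 28, b, 24, 37), (7, 31, 32, v, 24, 37)}.
Apply σ_{G ≥ 19 AND D ≥ 8}; surviving tuples: {(34, 31, 21, b, 24, 19), (34, 31, 24, v, 24, 19), (34, 31, 25, p, 24, 19), (34, 31, 28, b, 24, 19), (34, 31, 32, v, 24, 19), (7, 31, 21, b, 24, 37), (7, 31, 24, v, 24, 37), (7, 31, 25, p, 24, 37), (7, 31, 28, b, 24, 37), (7, 31, 32, v, 24, 37)}
Keep only column(s) C, F, D: {(24, 34, 21), (24, 34, 24), (24, 34, 25), (24, 34, 28), (24, 34, 32), (24, 7, 21), (24, 7, 24), (24, 7, 25), (24, 7, 28), (24, 7, 32)}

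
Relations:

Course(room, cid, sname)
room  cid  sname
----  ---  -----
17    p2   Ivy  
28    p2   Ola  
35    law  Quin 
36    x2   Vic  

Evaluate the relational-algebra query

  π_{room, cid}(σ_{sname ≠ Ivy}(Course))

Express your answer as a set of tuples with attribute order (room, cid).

Apply σ_{sname ≠ Ivy}; surviving tuples: {(28, p2, Ola), (35, law, Quin), (36, x2, Vic)}
π[room, cid]: project onto (room, cid) → {(28, p2), (35, law), (36, x2)}

{(28, p2), (35, law), (36, x2)}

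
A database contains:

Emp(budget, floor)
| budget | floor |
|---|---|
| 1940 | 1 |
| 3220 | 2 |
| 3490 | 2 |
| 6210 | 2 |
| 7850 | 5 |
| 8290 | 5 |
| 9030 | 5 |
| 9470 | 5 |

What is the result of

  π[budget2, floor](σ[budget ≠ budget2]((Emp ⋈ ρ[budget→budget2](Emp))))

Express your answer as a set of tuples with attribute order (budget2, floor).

ρ[budget→budget2]: schema becomes (budget2, floor); tuples unchanged.
Natural join on floor: {(1940, 1, 1940), (3220, 2, 3220), (3220, 2, 3490), (3220, 2, 6210), (3490, 2, 3220), (3490, 2, 3490), (3490, 2, 6210), (6210, 2, 3220), (6210, 2, 3490), (6210, 2, 6210), (7850, 5, 7850), (7850, 5, 8290), (7850, 5, 9030), (7850, 5, 9470), (8290, 5, 7850), (8290, 5, 8290), (8290, 5, 9030), (8290, 5, 9470), (9030, 5, 7850), (9030, 5, 8290), (9030, 5, 9030), (9030, 5, 9470), (9470, 5, 7850), (9470, 5, 8290), (9470, 5, 9030), (9470, 5, 9470)}
Filtering on budget ≠ budget2 leaves {(3220, 2, 3490), (3220, 2, 6210), (3490, 2, 3220), (3490, 2, 6210), (6210, 2, 3220), (6210, 2, 3490), (7850, 5, 8290), (7850, 5, 9030), (7850, 5, 9470), (8290, 5, 7850), (8290, 5, 9030), (8290, 5, 9470), (9030, 5, 7850), (9030, 5, 8290), (9030, 5, 9470), (9470, 5, 7850), (9470, 5, 8290), (9470, 5, 9030)}.
π[budget2, floor]: project onto (budget2, floor) (11 duplicate(s) eliminated) → {(3220, 2), (3490, 2), (6210, 2), (7850, 5), (8290, 5), (9030, 5), (9470, 5)}

{(3220, 2), (3490, 2), (6210, 2), (7850, 5), (8290, 5), (9030, 5), (9470, 5)}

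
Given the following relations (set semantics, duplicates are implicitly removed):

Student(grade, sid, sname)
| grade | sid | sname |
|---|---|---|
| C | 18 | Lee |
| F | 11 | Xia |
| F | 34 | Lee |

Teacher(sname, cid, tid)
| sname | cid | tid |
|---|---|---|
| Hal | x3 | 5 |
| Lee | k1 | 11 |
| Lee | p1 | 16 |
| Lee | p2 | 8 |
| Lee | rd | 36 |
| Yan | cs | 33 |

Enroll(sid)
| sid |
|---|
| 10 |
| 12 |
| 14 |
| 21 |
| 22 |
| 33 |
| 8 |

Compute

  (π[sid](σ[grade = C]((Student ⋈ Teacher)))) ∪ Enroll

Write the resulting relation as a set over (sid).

{10, 12, 14, 18, 21, 22, 33, 8}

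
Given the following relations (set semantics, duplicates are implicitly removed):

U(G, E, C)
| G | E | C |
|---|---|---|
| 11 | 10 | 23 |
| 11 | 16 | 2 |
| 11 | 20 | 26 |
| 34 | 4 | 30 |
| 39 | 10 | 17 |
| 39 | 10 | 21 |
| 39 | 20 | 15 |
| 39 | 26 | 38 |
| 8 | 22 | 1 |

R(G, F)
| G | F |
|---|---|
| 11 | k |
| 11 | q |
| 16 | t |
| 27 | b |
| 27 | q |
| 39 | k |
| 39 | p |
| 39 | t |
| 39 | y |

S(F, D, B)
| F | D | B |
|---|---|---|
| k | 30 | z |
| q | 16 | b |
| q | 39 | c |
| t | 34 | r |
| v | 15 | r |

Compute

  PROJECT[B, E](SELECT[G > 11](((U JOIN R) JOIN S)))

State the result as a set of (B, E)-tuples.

{(r, 10), (r, 20), (r, 26), (z, 10), (z, 20), (z, 26)}

U ⋈ R (natural join on G): {(11, 10, 23, k), (11, 10, 23, q), (11, 16, 2, k), (11, 16, 2, q), (11, 20, 26, k), (11, 20, 26, q), (39, 10, 17, k), (39, 10, 17, p), (39, 10, 17, t), (39, 10, 17, y), (39, 10, 21, k), (39, 10, 21, p), (39, 10, 21, t), (39, 10, 21, y), (39, 20, 15, k), (39, 20, 15, p), (39, 20, 15, t), (39, 20, 15, y), (39, 26, 38, k), (39, 26, 38, p), (39, 26, 38, t), (39, 26, 38, y)}
(U JOIN R) ⋈ S (natural join on F): {(11, 10, 23, k, 30, z), (11, 10, 23, q, 16, b), (11, 10, 23, q, 39, c), (11, 16, 2, k, 30, z), (11, 16, 2, q, 16, b), (11, 16, 2, q, 39, c), (11, 20, 26, k, 30, z), (11, 20, 26, q, 16, b), (11, 20, 26, q, 39, c), (39, 10, 17, k, 30, z), (39, 10, 17, t, 34, r), (39, 10, 21, k, 30, z), (39, 10, 21, t, 34, r), (39, 20, 15, k, 30, z), (39, 20, 15, t, 34, r), (39, 26, 38, k, 30, z), (39, 26, 38, t, 34, r)}
Selection G > 11: {(39, 10, 17, k, 30, z), (39, 10, 17, t, 34, r), (39, 10, 21, k, 30, z), (39, 10, 21, t, 34, r), (39, 20, 15, k, 30, z), (39, 20, 15, t, 34, r), (39, 26, 38, k, 30, z), (39, 26, 38, t, 34, r)}
Keep only column(s) B, E (2 duplicate(s) eliminated): {(r, 10), (r, 20), (r, 26), (z, 10), (z, 20), (z, 26)}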